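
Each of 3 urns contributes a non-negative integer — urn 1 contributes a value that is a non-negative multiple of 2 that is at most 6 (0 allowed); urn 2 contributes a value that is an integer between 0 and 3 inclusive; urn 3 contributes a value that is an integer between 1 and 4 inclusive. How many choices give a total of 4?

The generating function for the choices is (1 + t^2 + t^4 + t^6)·(1 + t + t^2 + t^3)·(t + t^2 + t^3 + t^4); the count is [t^4].
(1 + t^2 + t^4 + t^6) has coefficients 1,0,1,0,1 for degrees 0…4.
(1 + t + t^2 + t^3) has coefficients 1,1,1,1,0 for degrees 0…4.
Finally multiplying by (t + t^2 + t^3 + t^4), the product of all factors after the first has coefficients 0,1,2,3,4 for degrees 0…4.
[t^4] = 1·4 + 1·2 + 1·0 = 6.

6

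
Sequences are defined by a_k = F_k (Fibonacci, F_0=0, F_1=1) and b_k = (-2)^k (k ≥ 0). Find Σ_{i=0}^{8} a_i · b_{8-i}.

-93

The convolution is the t^8 coefficient of A(t)B(t).
Σ = 0·256 + 1·(-128) + 1·64 + 2·(-32) + 3·16 + 5·(-8) + 8·4 + 13·(-2) + 21·1 = -93.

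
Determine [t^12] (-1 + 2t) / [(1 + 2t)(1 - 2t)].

Partial fractions give a closed form: a_n = (-1)·(-2)^n.
At n = 12: a_12 = -4096.

-4096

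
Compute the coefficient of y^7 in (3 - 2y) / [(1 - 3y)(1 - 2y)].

14797

The denominator gives the recurrence a_n = 5a_(n−1) − 6a_(n−2) for n ≥ 3; the numerator fixes a_0 = 3, a_1 = 13, a_2 = 47.
Iterating: 3, 13, 47, 157, 503, 1573, 4847, 14797, so a_7 = 14797.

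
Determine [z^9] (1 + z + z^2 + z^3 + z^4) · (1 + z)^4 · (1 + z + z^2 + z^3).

(1 + z + z^2 + z^3 + z^4) has coefficients 1,1,1,1,1 for degrees 0…4.
(1 + z)^4 has coefficients 1,4,6,4,1,0,0,0,0,0 for degrees 0…9.
Finally multiplying by (1 + z + z^2 + z^3), the product of all factors after the first has coefficients 1,5,11,15,15,11,5,1,0,0 for degrees 0…9.
[z^9] = 1·0 + 1·0 + 1·1 + 1·5 + 1·11 = 17.

17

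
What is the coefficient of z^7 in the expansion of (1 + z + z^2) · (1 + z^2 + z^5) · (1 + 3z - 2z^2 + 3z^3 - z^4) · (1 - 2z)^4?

212

(1 + z + z^2) has coefficients 1,1,1 for degrees 0…2.
(1 + z^2 + z^5) has coefficients 1,0,1,0,0,1,0,0 for degrees 0…7.
Multiplying by (1 + 3z - 2z^2 + 3z^3 - z^4) gives running coefficients 1,3,-1,6,-3,4,2,-2 for degrees 0…7.
Finally multiplying by (1 - 2z)^4, the product of all factors after the first has coefficients 1,-5,-1,54,-155,252,-310,270 for degrees 0…7.
[z^7] = 1·270 + 1·(-310) + 1·252 = 212.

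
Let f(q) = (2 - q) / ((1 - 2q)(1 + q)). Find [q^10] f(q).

Partial fractions give a closed form: a_n = (1)·2^n + (1)·(-1)^n.
At n = 10: a_10 = 1025.

1025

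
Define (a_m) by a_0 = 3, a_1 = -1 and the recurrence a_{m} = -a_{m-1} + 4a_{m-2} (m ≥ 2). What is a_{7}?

-961

The ordinary generating function has denominator 1 + t - 4t^2.
Iterating the recurrence: a_0,…,a_{7} = 3, -1, 13, -17, 69, -137, 413, -961.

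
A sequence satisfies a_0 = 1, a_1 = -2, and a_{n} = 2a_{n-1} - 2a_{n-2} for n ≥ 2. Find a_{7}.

The ordinary generating function has denominator 1 - 2t + 2t^2.
Iterating the recurrence: a_0,…,a_{7} = 1, -2, -6, -8, -4, 8, 24, 32.

32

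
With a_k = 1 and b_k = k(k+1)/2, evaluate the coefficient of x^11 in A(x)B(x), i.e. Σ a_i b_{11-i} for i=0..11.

This is [x^11] in the product of the two ordinary generating functions.
Σ = 1·66 + 1·55 + 1·45 + 1·36 + 1·28 + 1·21 + 1·15 + 1·10 + 1·6 + 1·3 + 1·1 + 1·0 = 286.

286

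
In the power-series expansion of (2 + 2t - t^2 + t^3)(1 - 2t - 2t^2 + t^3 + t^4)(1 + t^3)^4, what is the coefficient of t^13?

20

(2 + 2t - t^2 + t^3) has coefficients 2,2,-1,1 for degrees 0…3.
(1 - 2t - 2t^2 + t^3 + t^4) has coefficients 1,-2,-2,1,1,0,0,0,0,0,0,0,0,0 for degrees 0…13.
Finally multiplying by (1 + t^3)^4, the product of all factors after the first has coefficients 1,-2,-2,5,-7,-8,10,-8,-12,10,-2,-8,5,2 for degrees 0…13.
[t^13] = 2·2 + 2·5 − 1·(-8) + 1·(-2) = 20.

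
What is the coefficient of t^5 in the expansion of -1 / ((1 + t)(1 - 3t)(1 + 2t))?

The denominator gives the recurrence a_n = 7a_(n−2) + 6a_(n−3) for n ≥ 3; the numerator fixes a_0 = -1, a_1 = 0, a_2 = -7.
Iterating: -1, 0, -7, -6, -49, -84, so a_5 = -84.

-84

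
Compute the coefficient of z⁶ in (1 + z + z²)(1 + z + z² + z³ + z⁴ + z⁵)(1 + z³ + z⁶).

(1 + z + z²) has coefficients 1,1,1 for degrees 0…2.
(1 + z + z² + z³ + z⁴ + z⁵) has coefficients 1,1,1,1,1,1,0 for degrees 0…6.
Finally multiplying by (1 + z³ + z⁶), the product of all factors after the first has coefficients 1,1,1,2,2,2,2 for degrees 0…6.
[z⁶] = 1·2 + 1·2 + 1·2 = 6.

6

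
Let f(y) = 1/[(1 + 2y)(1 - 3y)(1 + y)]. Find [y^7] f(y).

Partial fractions give a closed form: a_n = (4/5)·(-2)^n + (9/20)·3^n + (-1/4)·(-1)^n.
At n = 7: a_7 = 882.

882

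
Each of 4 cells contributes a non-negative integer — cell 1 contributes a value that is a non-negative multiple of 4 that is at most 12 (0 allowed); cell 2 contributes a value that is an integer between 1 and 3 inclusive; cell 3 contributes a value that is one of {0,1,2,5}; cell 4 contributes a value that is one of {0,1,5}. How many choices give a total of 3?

The generating function for the choices is (1 + y^4 + y^8 + y^12)·(y + y^2 + y^3)·(1 + y + y^2 + y^5)·(1 + y + y^5); the count is [y^3].
(1 + y^4 + y^8 + y^12) has coefficients 1,0,0,0 for degrees 0…3.
(y + y^2 + y^3) has coefficients 0,1,1,1 for degrees 0…3.
Multiplying by (1 + y + y^2 + y^5) gives running coefficients 0,1,2,3 for degrees 0…3.
Finally multiplying by (1 + y + y^5), the product of all factors after the first has coefficients 0,1,3,5 for degrees 0…3.
[y^3] = 1·5 = 5.

5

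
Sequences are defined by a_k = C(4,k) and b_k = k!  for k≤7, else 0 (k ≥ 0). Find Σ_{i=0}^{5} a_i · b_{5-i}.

The convolution is the t^5 coefficient of A(t)B(t).
Σ = 1·120 + 4·24 + 6·6 + 4·2 + 1·1 + 0·1 = 261.

261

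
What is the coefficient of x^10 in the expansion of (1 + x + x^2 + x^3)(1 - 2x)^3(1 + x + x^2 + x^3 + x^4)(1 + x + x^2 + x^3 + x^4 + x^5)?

(1 + x + x^2 + x^3) has coefficients 1,1,1,1 for degrees 0…3.
(1 - 2x)^3 has coefficients 1,-6,12,-8,0,0,0,0,0,0,0 for degrees 0…10.
Multiplying by (1 + x + x^2 + x^3 + x^4) gives running coefficients 1,-5,7,-1,-1,-2,4,-8,0,0,0 for degrees 0…10.
Finally multiplying by (1 + x + x^2 + x^3 + x^4 + x^5), the product of all factors after the first has coefficients 1,-4,3,2,1,-1,2,-1,-8,-7,-6 for degrees 0…10.
[x^10] = 1·(-6) + 1·(-7) + 1·(-8) + 1·(-1) = -22.

-22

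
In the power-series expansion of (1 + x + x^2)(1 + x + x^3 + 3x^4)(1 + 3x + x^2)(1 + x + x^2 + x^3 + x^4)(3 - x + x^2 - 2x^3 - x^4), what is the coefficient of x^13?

(1 + x + x^2) has coefficients 1,1,1 for degrees 0…2.
(1 + x + x^3 + 3x^4) has coefficients 1,1,0,1,3,0,0,0,0,0,0,0,0,0 for degrees 0…13.
Multiplying by (1 + 3x + x^2) gives running coefficients 1,4,4,2,6,10,3,0,0,0,0,0,0,0 for degrees 0…13.
Multiplying by (1 + x + x^2 + x^3 + x^4) gives running coefficients 1,5,9,11,17,26,25,21,19,13,3,0,0,0 for degrees 0…13.
Finally multiplying by (3 - x + x^2 - 2x^3 - x^4), the product of all factors after the first has coefficients 3,14,23,27,38,49,35,19,-8,-35,-52,-49,-42,-19 for degrees 0…13.
[x^13] = 1·(-19) + 1·(-42) + 1·(-49) = -110.

-110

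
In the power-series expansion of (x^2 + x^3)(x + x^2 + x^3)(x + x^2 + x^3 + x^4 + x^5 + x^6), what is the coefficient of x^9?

(x^2 + x^3) has coefficients 0,0,1,1 for degrees 0…3.
(x + x^2 + x^3) has coefficients 0,1,1,1,0,0,0,0,0,0 for degrees 0…9.
Finally multiplying by (x + x^2 + x^3 + x^4 + x^5 + x^6), the product of all factors after the first has coefficients 0,0,1,2,3,3,3,3,2,1 for degrees 0…9.
[x^9] = 1·3 + 1·3 = 6.

6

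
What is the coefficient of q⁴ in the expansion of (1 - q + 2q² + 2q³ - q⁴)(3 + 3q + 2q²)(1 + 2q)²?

67

(1 - q + 2q² + 2q³ - q⁴) has coefficients 1,-1,2,2,-1 for degrees 0…4.
(3 + 3q + 2q²) has coefficients 3,3,2,0,0 for degrees 0…4.
Finally multiplying by (1 + 2q)², the product of all factors after the first has coefficients 3,15,26,20,8 for degrees 0…4.
[q⁴] = 1·8 − 1·20 + 2·26 + 2·15 − 1·3 = 67.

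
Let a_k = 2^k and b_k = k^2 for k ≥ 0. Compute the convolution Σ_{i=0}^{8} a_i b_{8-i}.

The convolution is the x^8 coefficient of A(x)B(x).
Σ = 1·64 + 2·49 + 4·36 + 8·25 + 16·16 + 32·9 + 64·4 + 128·1 + 256·0 = 1434.

1434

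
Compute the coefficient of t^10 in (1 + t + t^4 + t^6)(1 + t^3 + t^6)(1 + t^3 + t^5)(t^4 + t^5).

(1 + t + t^4 + t^6) has coefficients 1,1,0,0,1,0,1 for degrees 0…6.
(1 + t^3 + t^6) has coefficients 1,0,0,1,0,0,1,0,0,0,0 for degrees 0…10.
Multiplying by (1 + t^3 + t^5) gives running coefficients 1,0,0,2,0,1,2,0,1,1,0 for degrees 0…10.
Finally multiplying by (t^4 + t^5), the product of all factors after the first has coefficients 0,0,0,0,1,1,0,2,2,1,3 for degrees 0…10.
[t^10] = 1·3 + 1·1 + 1·0 + 1·1 = 5.

5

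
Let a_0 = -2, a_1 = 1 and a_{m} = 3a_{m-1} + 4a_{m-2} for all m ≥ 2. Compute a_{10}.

The ordinary generating function has denominator 1 - 3y - 4y^2.
Iterating the recurrence: a_0,…,a_{10} = -2, 1, -5, -11, -53, -203, -821, -3275, -13109, -52427, -209717.

-209717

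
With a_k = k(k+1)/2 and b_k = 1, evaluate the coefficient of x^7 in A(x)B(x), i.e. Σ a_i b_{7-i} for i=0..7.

84

Write out a_i and b_{7-i} for i = 0,…,7 and sum the products.
Σ = 0·1 + 1·1 + 3·1 + 6·1 + 10·1 + 15·1 + 21·1 + 28·1 = 84.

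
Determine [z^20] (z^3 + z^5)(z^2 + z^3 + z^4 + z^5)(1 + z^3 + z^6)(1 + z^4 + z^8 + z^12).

(z^3 + z^5) has coefficients 0,0,0,1,0,1 for degrees 0…5.
(z^2 + z^3 + z^4 + z^5) has coefficients 0,0,1,1,1,1,0,0,0,0,0,0,0,0,0,0,0,0,0,0,0 for degrees 0…20.
Multiplying by (1 + z^3 + z^6) gives running coefficients 0,0,1,1,1,2,1,1,2,1,1,1,0,0,0,0,0,0,0,0,0 for degrees 0…20.
Finally multiplying by (1 + z^4 + z^8 + z^12), the product of all factors after the first has coefficients 0,0,1,1,1,2,2,2,3,3,3,3,3,3,3,3,3,3,2,2,2 for degrees 0…20.
[z^20] = 1·3 + 1·3 = 6.

6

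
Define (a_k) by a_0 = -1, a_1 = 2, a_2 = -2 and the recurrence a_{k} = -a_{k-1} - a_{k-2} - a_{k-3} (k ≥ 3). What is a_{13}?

The ordinary generating function has denominator 1 + y + y^2 + y^3.
Iterating the recurrence: a_0,…,a_{13} = -1, 2, -2, 1, -1, 2, -2, 1, -1, 2, -2, 1, -1, 2.

2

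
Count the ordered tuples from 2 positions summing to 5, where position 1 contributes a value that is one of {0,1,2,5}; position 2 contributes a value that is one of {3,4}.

The generating function for the choices is (1 + x + x^2 + x^5)·(x^3 + x^4); the count is [x^5].
(1 + x + x^2 + x^5) has coefficients 1,1,1,0,0,1 for degrees 0…5.
(x^3 + x^4) has coefficients 0,0,0,1,1,0 for degrees 0…5.
[x^5] = 1·0 + 1·1 + 1·1 + 1·0 = 2.

2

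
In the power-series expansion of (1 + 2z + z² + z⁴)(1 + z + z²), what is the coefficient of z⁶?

1

(1 + 2z + z² + z⁴) has coefficients 1,2,1,0,1 for degrees 0…4.
(1 + z + z²) has coefficients 1,1,1,0,0,0,0 for degrees 0…6.
[z⁶] = 1·0 + 2·0 + 1·0 + 1·1 = 1.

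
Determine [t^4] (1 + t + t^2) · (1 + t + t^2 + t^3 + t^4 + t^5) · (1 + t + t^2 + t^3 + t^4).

(1 + t + t^2) has coefficients 1,1,1 for degrees 0…2.
(1 + t + t^2 + t^3 + t^4 + t^5) has coefficients 1,1,1,1,1 for degrees 0…4.
Finally multiplying by (1 + t + t^2 + t^3 + t^4), the product of all factors after the first has coefficients 1,2,3,4,5 for degrees 0…4.
[t^4] = 1·5 + 1·4 + 1·3 = 12.

12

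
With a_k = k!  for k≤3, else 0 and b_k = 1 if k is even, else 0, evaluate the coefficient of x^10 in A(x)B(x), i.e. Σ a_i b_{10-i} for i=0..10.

Write out a_i and b_{10-i} for i = 0,…,10 and sum the products.
Σ = 1·1 + 1·0 + 2·1 + 6·0 + 0·1 + 0·0 + 0·1 + 0·0 + 0·1 + 0·0 + 0·1 = 3.

3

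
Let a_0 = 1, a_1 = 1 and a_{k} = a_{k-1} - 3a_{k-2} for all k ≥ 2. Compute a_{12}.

-599

The ordinary generating function has denominator 1 - z + 3z^2.
Iterating the recurrence: a_0,…,a_{12} = 1, 1, -2, -5, 1, 16, 13, -35, -74, 31, 253, 160, -599.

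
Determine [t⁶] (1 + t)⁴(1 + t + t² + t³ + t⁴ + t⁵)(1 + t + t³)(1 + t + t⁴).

(1 + t)⁴ has coefficients 1,4,6,4,1 for degrees 0…4.
(1 + t + t² + t³ + t⁴ + t⁵) has coefficients 1,1,1,1,1,1,0 for degrees 0…6.
Multiplying by (1 + t + t³) gives running coefficients 1,2,2,3,3,3,2 for degrees 0…6.
Finally multiplying by (1 + t + t⁴), the product of all factors after the first has coefficients 1,3,4,5,7,8,7 for degrees 0…6.
[t⁶] = 1·7 + 4·8 + 6·7 + 4·5 + 1·4 = 105.

105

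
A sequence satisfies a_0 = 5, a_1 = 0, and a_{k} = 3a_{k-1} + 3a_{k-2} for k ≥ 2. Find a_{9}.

The ordinary generating function has denominator 1 - 3q - 3q^2.
Iterating the recurrence: a_0,…,a_{9} = 5, 0, 15, 45, 180, 675, 2565, 9720, 36855, 139725.

139725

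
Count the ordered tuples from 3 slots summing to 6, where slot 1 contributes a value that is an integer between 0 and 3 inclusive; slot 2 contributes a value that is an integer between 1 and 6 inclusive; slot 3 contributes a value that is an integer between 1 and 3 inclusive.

11

The generating function for the choices is (1 + z + z^2 + z^3)·(z + z^2 + z^3 + z^4 + z^5 + z^6)·(z + z^2 + z^3); the count is [z^6].
(1 + z + z^2 + z^3) has coefficients 1,1,1,1 for degrees 0…3.
(z + z^2 + z^3 + z^4 + z^5 + z^6) has coefficients 0,1,1,1,1,1,1 for degrees 0…6.
Finally multiplying by (z + z^2 + z^3), the product of all factors after the first has coefficients 0,0,1,2,3,3,3 for degrees 0…6.
[z^6] = 1·3 + 1·3 + 1·3 + 1·2 = 11.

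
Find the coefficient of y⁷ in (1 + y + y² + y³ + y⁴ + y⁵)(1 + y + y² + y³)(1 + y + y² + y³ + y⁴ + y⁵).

(1 + y + y² + y³ + y⁴ + y⁵) has coefficients 1,1,1,1,1,1 for degrees 0…5.
(1 + y + y² + y³) has coefficients 1,1,1,1,0,0,0,0 for degrees 0…7.
Finally multiplying by (1 + y + y² + y³ + y⁴ + y⁵), the product of all factors after the first has coefficients 1,2,3,4,4,4,3,2 for degrees 0…7.
[y⁷] = 1·2 + 1·3 + 1·4 + 1·4 + 1·4 + 1·3 = 20.

20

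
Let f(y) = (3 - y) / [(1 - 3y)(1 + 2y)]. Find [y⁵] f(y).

Partial fractions give a closed form: a_n = (8/5)·3^n + (7/5)·(-2)^n.
At n = 5: a_5 = 344.

344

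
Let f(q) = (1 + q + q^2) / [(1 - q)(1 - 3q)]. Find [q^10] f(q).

The denominator gives the recurrence a_n = 4a_(n−1) − 3a_(n−2) for n ≥ 3; the numerator fixes a_0 = 1, a_1 = 5, a_2 = 18.
Iterating: 1, 5, 18, 57, 174, 525, 1578, 4737, 14214, 42645, 127938, so a_10 = 127938.

127938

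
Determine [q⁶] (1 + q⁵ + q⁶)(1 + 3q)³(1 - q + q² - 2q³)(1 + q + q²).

(1 + q⁵ + q⁶) has coefficients 1,0,0,0,0,1,1 for degrees 0…6.
(1 + 3q)³ has coefficients 1,9,27,27,0,0,0 for degrees 0…6.
Multiplying by (1 - q + q² - 2q³) gives running coefficients 1,8,19,7,-18,-27,-54 for degrees 0…6.
Finally multiplying by (1 + q + q²), the product of all factors after the first has coefficients 1,9,28,34,8,-38,-99 for degrees 0…6.
[q⁶] = 1·(-99) + 1·9 + 1·1 = -89.

-89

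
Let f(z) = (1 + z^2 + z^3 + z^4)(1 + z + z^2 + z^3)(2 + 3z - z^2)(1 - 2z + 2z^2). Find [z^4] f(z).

(1 + z^2 + z^3 + z^4) has coefficients 1,0,1,1,1 for degrees 0…4.
(1 + z + z^2 + z^3) has coefficients 1,1,1,1,0 for degrees 0…4.
Multiplying by (2 + 3z - z^2) gives running coefficients 2,5,4,4,2 for degrees 0…4.
Finally multiplying by (1 - 2z + 2z^2), the product of all factors after the first has coefficients 2,1,-2,6,2 for degrees 0…4.
[z^4] = 1·2 + 1·(-2) + 1·1 + 1·2 = 3.

3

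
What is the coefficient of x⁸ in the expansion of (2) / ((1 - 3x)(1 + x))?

Partial fractions give a closed form: a_n = (3/2)·3^n + (1/2)·(-1)^n.
At n = 8: a_8 = 9842.

9842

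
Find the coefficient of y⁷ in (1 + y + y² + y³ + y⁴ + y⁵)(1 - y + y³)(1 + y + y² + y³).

3

(1 + y + y² + y³ + y⁴ + y⁵) has coefficients 1,1,1,1,1,1 for degrees 0…5.
(1 - y + y³) has coefficients 1,-1,0,1,0,0,0,0 for degrees 0…7.
Finally multiplying by (1 + y + y² + y³), the product of all factors after the first has coefficients 1,0,0,1,0,1,1,0 for degrees 0…7.
[y⁷] = 1·0 + 1·1 + 1·1 + 1·0 + 1·1 + 1·0 = 3.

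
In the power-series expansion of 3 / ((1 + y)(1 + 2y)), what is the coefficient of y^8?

The denominator gives the recurrence a_n = −3a_(n−1) − 2a_(n−2) for n ≥ 2; the numerator fixes a_0 = 3, a_1 = -9.
Iterating: 3, -9, 21, -45, 93, -189, 381, -765, 1533, so a_8 = 1533.

1533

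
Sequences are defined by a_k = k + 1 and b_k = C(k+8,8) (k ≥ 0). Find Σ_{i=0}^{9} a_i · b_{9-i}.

The convolution is the t^9 coefficient of A(t)B(t).
Σ = 1·24310 + 2·12870 + 3·6435 + 4·3003 + 5·1287 + 6·495 + 7·165 + 8·45 + 9·9 + 10·1 = 92378.

92378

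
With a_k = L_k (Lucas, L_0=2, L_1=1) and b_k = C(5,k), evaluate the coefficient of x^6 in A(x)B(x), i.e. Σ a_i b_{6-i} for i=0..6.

199

Write out a_i and b_{6-i} for i = 0,…,6 and sum the products.
Σ = 2·0 + 1·1 + 3·5 + 4·10 + 7·10 + 11·5 + 18·1 = 199.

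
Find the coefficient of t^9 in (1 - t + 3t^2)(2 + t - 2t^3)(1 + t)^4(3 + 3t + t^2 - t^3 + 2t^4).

-54

(1 - t + 3t^2) has coefficients 1,-1,3 for degrees 0…2.
(2 + t - 2t^3) has coefficients 2,1,0,-2,0,0,0,0,0,0 for degrees 0…9.
Multiplying by (1 + t)^4 gives running coefficients 2,9,16,12,-2,-11,-8,-2,0,0 for degrees 0…9.
Finally multiplying by (3 + 3t + t^2 - t^3 + 2t^4), the product of all factors after the first has coefficients 6,33,77,91,41,-25,-39,-15,-7,-16 for degrees 0…9.
[t^9] = 1·(-16) − 1·(-7) + 3·(-15) = -54.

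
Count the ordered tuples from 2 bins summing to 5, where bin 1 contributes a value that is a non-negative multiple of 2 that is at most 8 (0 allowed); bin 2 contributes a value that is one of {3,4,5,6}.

2

The generating function for the choices is (1 + t^2 + t^4 + t^6 + t^8)·(t^3 + t^4 + t^5 + t^6); the count is [t^5].
(1 + t^2 + t^4 + t^6 + t^8) has coefficients 1,0,1,0,1,0 for degrees 0…5.
(t^3 + t^4 + t^5 + t^6) has coefficients 0,0,0,1,1,1 for degrees 0…5.
[t^5] = 1·1 + 1·1 + 1·0 = 2.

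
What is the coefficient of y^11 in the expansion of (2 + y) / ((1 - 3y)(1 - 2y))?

1229789

Partial fractions give a closed form: a_n = (7)·3^n + (-5)·2^n.
At n = 11: a_11 = 1229789.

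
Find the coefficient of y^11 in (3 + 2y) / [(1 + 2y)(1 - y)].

-2729

The denominator gives the recurrence a_n = −a_(n−1) + 2a_(n−2) for n ≥ 3; the numerator fixes a_0 = 3, a_1 = -1, a_2 = 7.
Iterating: 3, -1, 7, -9, 23, -41, 87, -169, 343, -681, 1367, -2729, so a_11 = -2729.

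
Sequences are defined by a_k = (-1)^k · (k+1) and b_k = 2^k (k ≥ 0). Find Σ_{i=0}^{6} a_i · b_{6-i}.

The convolution is the x^6 coefficient of A(x)B(x).
Σ = 1·64 − 2·32 + 3·16 − 4·8 + 5·4 − 6·2 + 7·1 = 31.

31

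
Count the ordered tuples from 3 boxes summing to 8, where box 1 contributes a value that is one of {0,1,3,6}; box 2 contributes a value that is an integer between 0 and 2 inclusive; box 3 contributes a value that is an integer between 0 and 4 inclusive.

The generating function for the choices is (1 + t + t^3 + t^6)·(1 + t + t^2)·(1 + t + t^2 + t^3 + t^4); the count is [t^8].
(1 + t + t^3 + t^6) has coefficients 1,1,0,1,0,0,1 for degrees 0…6.
(1 + t + t^2) has coefficients 1,1,1,0,0,0,0,0,0 for degrees 0…8.
Finally multiplying by (1 + t + t^2 + t^3 + t^4), the product of all factors after the first has coefficients 1,2,3,3,3,2,1,0,0 for degrees 0…8.
[t^8] = 1·0 + 1·0 + 1·2 + 1·3 = 5.

5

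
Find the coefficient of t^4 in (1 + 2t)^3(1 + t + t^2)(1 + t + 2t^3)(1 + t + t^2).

(1 + 2t)^3 has coefficients 1,6,12,8 for degrees 0…3.
(1 + t + t^2) has coefficients 1,1,1,0,0 for degrees 0…4.
Multiplying by (1 + t + 2t^3) gives running coefficients 1,2,2,3,2 for degrees 0…4.
Finally multiplying by (1 + t + t^2), the product of all factors after the first has coefficients 1,3,5,7,7 for degrees 0…4.
[t^4] = 1·7 + 6·7 + 12·5 + 8·3 = 133.

133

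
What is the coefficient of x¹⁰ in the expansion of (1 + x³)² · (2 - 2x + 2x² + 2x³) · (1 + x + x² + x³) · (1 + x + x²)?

20

(1 + x³)² has coefficients 1,0,0,2,0,0,1 for degrees 0…6.
(2 - 2x + 2x² + 2x³) has coefficients 2,-2,2,2,0,0,0,0,0,0,0 for degrees 0…10.
Multiplying by (1 + x + x² + x³) gives running coefficients 2,0,2,4,2,4,2,0,0,0,0 for degrees 0…10.
Finally multiplying by (1 + x + x²), the product of all factors after the first has coefficients 2,2,4,6,8,10,8,6,2,0,0 for degrees 0…10.
[x¹⁰] = 1·0 + 2·6 + 1·8 = 20.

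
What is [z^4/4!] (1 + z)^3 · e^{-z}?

The EGF product rule gives c_4 = Σ_{k_1+k_2=4} C(4; k_1,k_2) · ∏ g_i(k_i), where (1+z)^3 gives the falling factorial (3)_k; e^{-z} gives (-1)^k.
g_1(k) for k = 0…4: 1, 3, 6, 6, 0.
g_2(k) for k = 0…4: 1, -1, 1, -1, 1.
c_4 = Σ_k C(4,k)·g_1(k)·g_2(4−k) = 1·1·1 + 4·3·(-1) + 6·6·1 + 4·6·(-1) = 1 − 12 + 36 − 24 = 1.

1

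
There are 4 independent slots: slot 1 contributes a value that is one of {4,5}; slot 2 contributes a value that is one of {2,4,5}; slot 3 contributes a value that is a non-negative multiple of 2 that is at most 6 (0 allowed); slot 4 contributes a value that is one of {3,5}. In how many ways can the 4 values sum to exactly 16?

The generating function for the choices is (t^4 + t^5)·(t^2 + t^4 + t^5)·(1 + t^2 + t^4 + t^6)·(t^3 + t^5); the count is [t^16].
(t^4 + t^5) has coefficients 0,0,0,0,1,1 for degrees 0…5.
(t^2 + t^4 + t^5) has coefficients 0,0,1,0,1,1,0,0,0,0,0,0,0,0,0,0,0 for degrees 0…16.
Multiplying by (1 + t^2 + t^4 + t^6) gives running coefficients 0,0,1,0,2,1,2,1,2,1,1,1,0,0,0,0,0 for degrees 0…16.
Finally multiplying by (t^3 + t^5), the product of all factors after the first has coefficients 0,0,0,0,0,1,0,3,1,4,2,4,2,3,2,1,1 for degrees 0…16.
[t^16] = 1·2 + 1·4 = 6.

6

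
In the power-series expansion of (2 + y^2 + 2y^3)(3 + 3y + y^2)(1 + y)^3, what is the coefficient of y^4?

(2 + y^2 + 2y^3) has coefficients 2,0,1,2 for degrees 0…3.
(3 + 3y + y^2) has coefficients 3,3,1,0,0 for degrees 0…4.
Finally multiplying by (1 + y)^3, the product of all factors after the first has coefficients 3,12,19,15,6 for degrees 0…4.
[y^4] = 2·6 + 1·19 + 2·12 = 55.

55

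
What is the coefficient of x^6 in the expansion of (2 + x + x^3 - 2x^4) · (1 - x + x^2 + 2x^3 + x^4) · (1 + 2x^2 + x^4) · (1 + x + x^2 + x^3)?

(2 + x + x^3 - 2x^4) has coefficients 2,1,0,1,-2 for degrees 0…4.
(1 - x + x^2 + 2x^3 + x^4) has coefficients 1,-1,1,2,1,0,0 for degrees 0…6.
Multiplying by (1 + 2x^2 + x^4) gives running coefficients 1,-1,3,0,4,3,3 for degrees 0…6.
Finally multiplying by (1 + x + x^2 + x^3), the product of all factors after the first has coefficients 1,0,3,3,6,10,10 for degrees 0…6.
[x^6] = 2·10 + 1·10 + 1·3 − 2·3 = 27.

27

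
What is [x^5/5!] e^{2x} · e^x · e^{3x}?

The EGF product rule gives c_5 = Σ_{k_1+k_2+k_3=5} C(5; k_1,k_2,k_3) · ∏ g_i(k_i), where e^{2x} gives (2)^k; e^x gives (1)^k; e^{3x} gives (3)^k.
g_1(k) for k = 0…5: 1, 2, 4, 8, 16, 32.
g_2(k) for k = 0…5: 1, 1, 1, 1, 1, 1.
g_3(k) for k = 0…5: 1, 3, 9, 27, 81, 243.
First combine the last two factors: h(k) = Σ_j C(k,j)·g_2(j)·g_3(k−j) for k = 0…5: 1, 4, 16, 64, 256, 1024.
c_5 = Σ_k C(5,k)·g_1(k)·h(5−k) = 1·1·1024 + 5·2·256 + 10·4·64 + 10·8·16 + 5·16·4 + 1·32·1 = 1024 + 2560 + 2560 + 1280 + 320 + 32 = 7776.

7776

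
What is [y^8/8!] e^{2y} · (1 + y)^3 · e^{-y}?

The EGF product rule gives c_8 = Σ_{k_1+k_2+k_3=8} C(8; k_1,k_2,k_3) · ∏ g_i(k_i), where e^{2y} gives (2)^k; (1+y)^3 gives the falling factorial (3)_k; e^{-y} gives (-1)^k.
g_1(k) for k = 0…8: 1, 2, 4, 8, 16, 32, 64, 128, 256.
g_2(k) for k = 0…8: 1, 3, 6, 6, 0, 0, 0, 0, 0.
g_3(k) for k = 0…8: 1, -1, 1, -1, 1, -1, 1, -1, 1.
First combine the last two factors: h(k) = Σ_j C(k,j)·g_2(j)·g_3(k−j) for k = 0…8: 1, 2, 1, -4, 1, 14, -47, 104, -191.
c_8 = Σ_k C(8,k)·g_1(k)·h(8−k) = 1·1·(-191) + 8·2·104 + 28·4·(-47) + 56·8·14 + 70·16·1 + 56·32·(-4) + 28·64·1 + 8·128·2 + 1·256·1 = −191 + 1664 − 5264 + 6272 + 1120 − 7168 + 1792 + 2048 + 256 = 529.

529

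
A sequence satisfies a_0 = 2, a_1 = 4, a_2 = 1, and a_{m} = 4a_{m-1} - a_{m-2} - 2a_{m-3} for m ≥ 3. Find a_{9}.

-16382

The ordinary generating function has denominator 1 - 4z + z^2 + 2z^3.
Iterating the recurrence: a_0,…,a_{9} = 2, 4, 1, -4, -25, -98, -359, -1288, -4597, -16382.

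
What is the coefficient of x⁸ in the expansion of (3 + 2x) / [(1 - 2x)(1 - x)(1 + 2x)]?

1193

The denominator gives the recurrence a_n = a_(n−1) + 4a_(n−2) − 4a_(n−3) for n ≥ 3; the numerator fixes a_0 = 3, a_1 = 5, a_2 = 17.
Iterating: 3, 5, 17, 25, 73, 105, 297, 425, 1193, so a_8 = 1193.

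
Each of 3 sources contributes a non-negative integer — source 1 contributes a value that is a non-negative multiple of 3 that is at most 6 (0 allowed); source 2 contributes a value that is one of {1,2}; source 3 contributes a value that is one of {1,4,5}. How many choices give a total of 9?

The generating function for the choices is (1 + y³ + y⁶)·(y + y²)·(y + y⁴ + y⁵); the count is [y⁹].
(1 + y³ + y⁶) has coefficients 1,0,0,1,0,0,1 for degrees 0…6.
(y + y²) has coefficients 0,1,1,0,0,0,0,0,0,0 for degrees 0…9.
Finally multiplying by (y + y⁴ + y⁵), the product of all factors after the first has coefficients 0,0,1,1,0,1,2,1,0,0 for degrees 0…9.
[y⁹] = 1·0 + 1·2 + 1·1 = 3.

3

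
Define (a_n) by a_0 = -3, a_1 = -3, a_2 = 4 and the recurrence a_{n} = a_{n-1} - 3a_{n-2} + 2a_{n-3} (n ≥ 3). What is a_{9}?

The ordinary generating function has denominator 1 - x + 3x^2 - 2x^3.
Iterating the recurrence: a_0,…,a_{9} = -3, -3, 4, 7, -11, -24, 23, 73, -44, -217.

-217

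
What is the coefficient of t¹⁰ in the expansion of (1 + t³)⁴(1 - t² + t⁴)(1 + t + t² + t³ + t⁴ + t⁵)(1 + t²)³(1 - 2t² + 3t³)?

50

(1 + t³)⁴ has coefficients 1,0,0,4,0,0,6,0,0,4,0 for degrees 0…10.
(1 - t² + t⁴) has coefficients 1,0,-1,0,1,0,0,0,0,0,0 for degrees 0…10.
Multiplying by (1 + t + t² + t³ + t⁴ + t⁵) gives running coefficients 1,1,0,0,1,1,0,0,1,1,0 for degrees 0…10.
Multiplying by (1 + t²)³ gives running coefficients 1,1,3,3,4,4,4,4,4,4,4 for degrees 0…10.
Finally multiplying by (1 - 2t² + 3t³), the product of all factors after the first has coefficients 1,1,1,4,1,7,5,8,8,8,8 for degrees 0…10.
[t¹⁰] = 1·8 + 4·8 + 6·1 + 4·1 = 50.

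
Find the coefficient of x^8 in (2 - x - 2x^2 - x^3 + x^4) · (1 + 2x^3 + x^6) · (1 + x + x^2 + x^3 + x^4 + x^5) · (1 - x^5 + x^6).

(2 - x - 2x^2 - x^3 + x^4) has coefficients 2,-1,-2,-1,1 for degrees 0…4.
(1 + 2x^3 + x^6) has coefficients 1,0,0,2,0,0,1,0,0 for degrees 0…8.
Multiplying by (1 + x + x^2 + x^3 + x^4 + x^5) gives running coefficients 1,1,1,3,3,3,3,3,3 for degrees 0…8.
Finally multiplying by (1 - x^5 + x^6), the product of all factors after the first has coefficients 1,1,1,3,3,2,3,3,1 for degrees 0…8.
[x^8] = 2·1 − 1·3 − 2·3 − 1·2 + 1·3 = -6.

-6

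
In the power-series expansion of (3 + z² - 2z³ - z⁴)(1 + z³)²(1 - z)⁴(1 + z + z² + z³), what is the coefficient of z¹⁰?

24

(3 + z² - 2z³ - z⁴) has coefficients 3,0,1,-2,-1 for degrees 0…4.
(1 + z³)² has coefficients 1,0,0,2,0,0,1,0,0,0,0 for degrees 0…10.
Multiplying by (1 - z)⁴ gives running coefficients 1,-4,6,-2,-7,12,-7,-2,6,-4,1 for degrees 0…10.
Finally multiplying by (1 + z + z² + z³), the product of all factors after the first has coefficients 1,-3,3,1,-7,9,-4,-4,9,-7,1 for degrees 0…10.
[z¹⁰] = 3·1 + 1·9 − 2·(-4) − 1·(-4) = 24.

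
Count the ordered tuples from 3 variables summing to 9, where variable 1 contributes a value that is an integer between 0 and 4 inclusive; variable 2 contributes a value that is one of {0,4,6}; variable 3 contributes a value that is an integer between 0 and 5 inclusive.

The generating function for the choices is (1 + q + q^2 + q^3 + q^4)·(1 + q^4 + q^6)·(1 + q + q^2 + q^3 + q^4 + q^5); the count is [q^9].
(1 + q + q^2 + q^3 + q^4) has coefficients 1,1,1,1,1 for degrees 0…4.
(1 + q^4 + q^6) has coefficients 1,0,0,0,1,0,1,0,0,0 for degrees 0…9.
Finally multiplying by (1 + q + q^2 + q^3 + q^4 + q^5), the product of all factors after the first has coefficients 1,1,1,1,2,2,2,2,2,2 for degrees 0…9.
[q^9] = 1·2 + 1·2 + 1·2 + 1·2 + 1·2 = 10.

10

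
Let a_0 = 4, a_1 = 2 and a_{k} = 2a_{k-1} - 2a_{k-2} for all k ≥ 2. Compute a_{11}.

-192

The ordinary generating function has denominator 1 - 2y + 2y^2.
Iterating the recurrence: a_0,…,a_{11} = 4, 2, -4, -12, -16, -8, 16, 48, 64, 32, -64, -192.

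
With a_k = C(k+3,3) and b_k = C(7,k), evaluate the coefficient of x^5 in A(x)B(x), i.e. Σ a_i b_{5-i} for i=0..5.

1232

This is [x^5] in the product of the two ordinary generating functions.
Σ = 1·21 + 4·35 + 10·35 + 20·21 + 35·7 + 56·1 = 1232.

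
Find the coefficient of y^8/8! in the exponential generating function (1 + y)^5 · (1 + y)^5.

The EGF product rule gives c_8 = Σ_{k_1+k_2=8} C(8; k_1,k_2) · ∏ g_i(k_i), where (1+y)^5 gives the falling factorial (5)_k; (1+y)^5 gives the falling factorial (5)_k.
g_1(k) for k = 0…8: 1, 5, 20, 60, 120, 120, 0, 0, 0.
g_2(k) for k = 0…8: 1, 5, 20, 60, 120, 120, 0, 0, 0.
c_8 = Σ_k C(8,k)·g_1(k)·g_2(8−k) = 56·60·120 + 70·120·120 + 56·120·60 = 403200 + 1008000 + 403200 = 1814400.

1814400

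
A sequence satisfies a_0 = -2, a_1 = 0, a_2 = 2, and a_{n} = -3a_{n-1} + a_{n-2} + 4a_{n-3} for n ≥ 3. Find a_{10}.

27548

The ordinary generating function has denominator 1 + 3q - q^2 - 4q^3.
Iterating the recurrence: a_0,…,a_{10} = -2, 0, 2, -14, 44, -138, 402, -1168, 3354, -9622, 27548.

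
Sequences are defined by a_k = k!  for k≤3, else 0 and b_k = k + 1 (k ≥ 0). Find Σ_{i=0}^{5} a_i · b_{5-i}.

37

The convolution is the t^5 coefficient of A(t)B(t).
Σ = 1·6 + 1·5 + 2·4 + 6·3 + 0·2 + 0·1 = 37.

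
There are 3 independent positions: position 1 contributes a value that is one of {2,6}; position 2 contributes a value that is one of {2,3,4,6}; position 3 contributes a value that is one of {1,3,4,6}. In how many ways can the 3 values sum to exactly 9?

4

The generating function for the choices is (y^2 + y^6)·(y^2 + y^3 + y^4 + y^6)·(y + y^3 + y^4 + y^6); the count is [y^9].
(y^2 + y^6) has coefficients 0,0,1,0,0,0,1 for degrees 0…6.
(y^2 + y^3 + y^4 + y^6) has coefficients 0,0,1,1,1,0,1,0,0,0 for degrees 0…9.
Finally multiplying by (y + y^3 + y^4 + y^6), the product of all factors after the first has coefficients 0,0,0,1,1,2,2,3,2,2 for degrees 0…9.
[y^9] = 1·3 + 1·1 = 4.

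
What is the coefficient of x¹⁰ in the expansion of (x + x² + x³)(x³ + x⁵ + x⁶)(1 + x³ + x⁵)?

3

(x + x² + x³) has coefficients 0,1,1,1 for degrees 0…3.
(x³ + x⁵ + x⁶) has coefficients 0,0,0,1,0,1,1,0,0,0,0 for degrees 0…10.
Finally multiplying by (1 + x³ + x⁵), the product of all factors after the first has coefficients 0,0,0,1,0,1,2,0,2,1,1 for degrees 0…10.
[x¹⁰] = 1·1 + 1·2 + 1·0 = 3.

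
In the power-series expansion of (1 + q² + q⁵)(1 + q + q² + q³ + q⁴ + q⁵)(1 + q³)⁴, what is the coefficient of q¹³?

25

(1 + q² + q⁵) has coefficients 1,0,1,0,0,1 for degrees 0…5.
(1 + q + q² + q³ + q⁴ + q⁵) has coefficients 1,1,1,1,1,1,0,0,0,0,0,0,0,0 for degrees 0…13.
Finally multiplying by (1 + q³)⁴, the product of all factors after the first has coefficients 1,1,1,5,5,5,10,10,10,10,10,10,5,5 for degrees 0…13.
[q¹³] = 1·5 + 1·10 + 1·10 = 25.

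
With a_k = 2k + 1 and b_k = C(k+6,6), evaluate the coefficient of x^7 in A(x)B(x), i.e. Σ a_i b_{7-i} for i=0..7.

9438

This is [x^7] in the product of the two ordinary generating functions.
Σ = 1·1716 + 3·924 + 5·462 + 7·210 + 9·84 + 11·28 + 13·7 + 15·1 = 9438.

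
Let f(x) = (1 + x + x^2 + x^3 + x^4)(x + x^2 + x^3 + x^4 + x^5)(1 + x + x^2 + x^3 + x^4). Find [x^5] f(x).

15

(1 + x + x^2 + x^3 + x^4) has coefficients 1,1,1,1,1 for degrees 0…4.
(x + x^2 + x^3 + x^4 + x^5) has coefficients 0,1,1,1,1,1 for degrees 0…5.
Finally multiplying by (1 + x + x^2 + x^3 + x^4), the product of all factors after the first has coefficients 0,1,2,3,4,5 for degrees 0…5.
[x^5] = 1·5 + 1·4 + 1·3 + 1·2 + 1·1 = 15.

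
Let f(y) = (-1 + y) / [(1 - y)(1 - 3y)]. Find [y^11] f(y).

-177147

Partial fractions give a closed form: a_n = (-1)·3^n.
At n = 11: a_11 = -177147.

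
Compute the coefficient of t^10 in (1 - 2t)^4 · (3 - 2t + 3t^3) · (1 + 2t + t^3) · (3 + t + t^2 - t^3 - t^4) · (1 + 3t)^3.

(1 - 2t)^4 has coefficients 1,-8,24,-32,16 for degrees 0…4.
(3 - 2t + 3t^3) has coefficients 3,-2,0,3,0,0,0,0,0,0,0 for degrees 0…10.
Multiplying by (1 + 2t + t^3) gives running coefficients 3,4,-4,6,4,0,3,0,0,0,0 for degrees 0…10.
Multiplying by (3 + t + t^2 - t^3 - t^4) gives running coefficients 9,15,-5,15,7,10,11,-7,-1,-3,-3 for degrees 0…10.
Finally multiplying by (1 + 3t)^3, the product of all factors after the first has coefficients 9,96,373,618,412,343,695,551,503,96,-246 for degrees 0…10.
[t^10] = 1·(-246) − 8·96 + 24·503 − 32·551 + 16·695 = 4546.

4546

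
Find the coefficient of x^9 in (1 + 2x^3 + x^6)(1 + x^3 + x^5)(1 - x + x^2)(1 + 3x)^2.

(1 + 2x^3 + x^6) has coefficients 1,0,0,2,0,0,1 for degrees 0…6.
(1 + x^3 + x^5) has coefficients 1,0,0,1,0,1,0,0,0,0 for degrees 0…9.
Multiplying by (1 - x + x^2) gives running coefficients 1,-1,1,1,-1,2,-1,1,0,0 for degrees 0…9.
Finally multiplying by (1 + 3x)^2, the product of all factors after the first has coefficients 1,5,4,-2,14,5,2,13,-3,9 for degrees 0…9.
[x^9] = 1·9 + 2·2 + 1·(-2) = 11.

11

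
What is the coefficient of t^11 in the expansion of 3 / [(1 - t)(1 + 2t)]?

Partial fractions give a closed form: a_n = (1)·1^n + (2)·(-2)^n.
At n = 11: a_11 = -4095.

-4095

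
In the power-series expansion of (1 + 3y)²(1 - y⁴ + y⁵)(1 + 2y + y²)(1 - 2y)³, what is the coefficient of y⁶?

-68

(1 + 3y)² has coefficients 1,6,9 for degrees 0…2.
(1 - y⁴ + y⁵) has coefficients 1,0,0,0,-1,1,0 for degrees 0…6.
Multiplying by (1 + 2y + y²) gives running coefficients 1,2,1,0,-1,-1,1 for degrees 0…6.
Finally multiplying by (1 - 2y)³, the product of all factors after the first has coefficients 1,-4,1,10,-5,-3,-5 for degrees 0…6.
[y⁶] = 1·(-5) + 6·(-3) + 9·(-5) = -68.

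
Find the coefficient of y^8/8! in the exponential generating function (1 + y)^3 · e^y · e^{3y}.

1490944

The EGF product rule gives c_8 = Σ_{k_1+k_2+k_3=8} C(8; k_1,k_2,k_3) · ∏ g_i(k_i), where (1+y)^3 gives the falling factorial (3)_k; e^y gives (1)^k; e^{3y} gives (3)^k.
g_1(k) for k = 0…8: 1, 3, 6, 6, 0, 0, 0, 0, 0.
g_2(k) for k = 0…8: 1, 1, 1, 1, 1, 1, 1, 1, 1.
g_3(k) for k = 0…8: 1, 3, 9, 27, 81, 243, 729, 2187, 6561.
First combine the last two factors: h(k) = Σ_j C(k,j)·g_2(j)·g_3(k−j) for k = 0…8: 1, 4, 16, 64, 256, 1024, 4096, 16384, 65536.
c_8 = Σ_k C(8,k)·g_1(k)·h(8−k) = 1·1·65536 + 8·3·16384 + 28·6·4096 + 56·6·1024 = 65536 + 393216 + 688128 + 344064 = 1490944.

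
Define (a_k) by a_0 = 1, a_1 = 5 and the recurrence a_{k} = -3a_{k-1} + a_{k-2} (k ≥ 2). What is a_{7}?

5585

The ordinary generating function has denominator 1 + 3q - q^2.
Iterating the recurrence: a_0,…,a_{7} = 1, 5, -14, 47, -155, 512, -1691, 5585.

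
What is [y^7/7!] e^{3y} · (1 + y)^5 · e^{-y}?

The EGF product rule gives c_7 = Σ_{k_1+k_2+k_3=7} C(7; k_1,k_2,k_3) · ∏ g_i(k_i), where e^{3y} gives (3)^k; (1+y)^5 gives the falling factorial (5)_k; e^{-y} gives (-1)^k.
g_1(k) for k = 0…7: 1, 3, 9, 27, 81, 243, 729, 2187.
g_2(k) for k = 0…7: 1, 5, 20, 60, 120, 120, 0, 0.
g_3(k) for k = 0…7: 1, -1, 1, -1, 1, -1, 1, -1.
First combine the last two factors: h(k) = Σ_j C(k,j)·g_2(j)·g_3(k−j) for k = 0…7: 1, 4, 11, 14, -19, -56, 151, 34.
c_7 = Σ_k C(7,k)·g_1(k)·h(7−k) = 1·1·34 + 7·3·151 + 21·9·(-56) + 35·27·(-19) + 35·81·14 + 21·243·11 + 7·729·4 + 1·2187·1 = 34 + 3171 − 10584 − 17955 + 39690 + 56133 + 20412 + 2187 = 93088.

93088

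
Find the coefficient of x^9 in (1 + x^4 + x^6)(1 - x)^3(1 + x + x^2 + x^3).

2

(1 + x^4 + x^6) has coefficients 1,0,0,0,1,0,1 for degrees 0…6.
(1 - x)^3 has coefficients 1,-3,3,-1,0,0,0,0,0,0 for degrees 0…9.
Finally multiplying by (1 + x + x^2 + x^3), the product of all factors after the first has coefficients 1,-2,1,0,-1,2,-1,0,0,0 for degrees 0…9.
[x^9] = 1·0 + 1·2 + 1·0 = 2.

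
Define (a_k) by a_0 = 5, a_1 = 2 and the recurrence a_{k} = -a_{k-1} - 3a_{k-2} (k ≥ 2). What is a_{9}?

The ordinary generating function has denominator 1 + q + 3q^2.
Iterating the recurrence: a_0,…,a_{9} = 5, 2, -17, 11, 40, -73, -47, 266, -125, -673.

-673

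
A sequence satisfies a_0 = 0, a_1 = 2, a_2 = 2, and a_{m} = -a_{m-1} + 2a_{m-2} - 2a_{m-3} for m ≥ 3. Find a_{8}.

-42

The ordinary generating function has denominator 1 + x - 2x^2 + 2x^3.
Iterating the recurrence: a_0,…,a_{8} = 0, 2, 2, 2, -2, 2, -10, 18, -42.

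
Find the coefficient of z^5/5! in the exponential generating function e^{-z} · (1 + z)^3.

14

The EGF product rule gives c_5 = Σ_{k_1+k_2=5} C(5; k_1,k_2) · ∏ g_i(k_i), where e^{-z} gives (-1)^k; (1+z)^3 gives the falling factorial (3)_k.
g_1(k) for k = 0…5: 1, -1, 1, -1, 1, -1.
g_2(k) for k = 0…5: 1, 3, 6, 6, 0, 0.
c_5 = Σ_k C(5,k)·g_1(k)·g_2(5−k) = 10·1·6 + 10·(-1)·6 + 5·1·3 + 1·(-1)·1 = 60 − 60 + 15 − 1 = 14.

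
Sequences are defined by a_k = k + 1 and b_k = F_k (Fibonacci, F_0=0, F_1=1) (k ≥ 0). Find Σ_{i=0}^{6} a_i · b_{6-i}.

The convolution is the t^6 coefficient of A(t)B(t).
Σ = 1·8 + 2·5 + 3·3 + 4·2 + 5·1 + 6·1 + 7·0 = 46.

46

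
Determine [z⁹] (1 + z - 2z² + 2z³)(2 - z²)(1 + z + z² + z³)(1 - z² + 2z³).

(1 + z - 2z² + 2z³) has coefficients 1,1,-2,2 for degrees 0…3.
(2 - z²) has coefficients 2,0,-1,0,0,0,0,0,0,0 for degrees 0…9.
Multiplying by (1 + z + z² + z³) gives running coefficients 2,2,1,1,-1,-1,0,0,0,0 for degrees 0…9.
Finally multiplying by (1 - z² + 2z³), the product of all factors after the first has coefficients 2,2,-1,3,2,0,3,-1,-2,0 for degrees 0…9.
[z⁹] = 1·0 + 1·(-2) − 2·(-1) + 2·3 = 6.

6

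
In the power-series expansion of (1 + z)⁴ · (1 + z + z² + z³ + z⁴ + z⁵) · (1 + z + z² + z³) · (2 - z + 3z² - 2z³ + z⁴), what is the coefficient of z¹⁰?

(1 + z)⁴ has coefficients 1,4,6,4,1 for degrees 0…4.
(1 + z + z² + z³ + z⁴ + z⁵) has coefficients 1,1,1,1,1,1,0,0,0,0,0 for degrees 0…10.
Multiplying by (1 + z + z² + z³) gives running coefficients 1,2,3,4,4,4,3,2,1,0,0 for degrees 0…10.
Finally multiplying by (2 - z + 3z² - 2z³ + z⁴), the product of all factors after the first has coefficients 2,3,7,9,10,12,9,9,5,3,2 for degrees 0…10.
[z¹⁰] = 1·2 + 4·3 + 6·5 + 4·9 + 1·9 = 89.

89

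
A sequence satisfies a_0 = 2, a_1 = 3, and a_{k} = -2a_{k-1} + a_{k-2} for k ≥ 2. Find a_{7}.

The ordinary generating function has denominator 1 + 2x - x^2.
Iterating the recurrence: a_0,…,a_{7} = 2, 3, -4, 11, -26, 63, -152, 367.

367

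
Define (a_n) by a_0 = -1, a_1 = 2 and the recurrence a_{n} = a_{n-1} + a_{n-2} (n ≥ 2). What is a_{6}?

11

The ordinary generating function has denominator 1 - x - x^2.
Iterating the recurrence: a_0,…,a_{6} = -1, 2, 1, 3, 4, 7, 11.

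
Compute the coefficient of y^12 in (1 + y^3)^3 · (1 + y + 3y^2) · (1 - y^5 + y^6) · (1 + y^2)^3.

(1 + y^3)^3 has coefficients 1,0,0,3,0,0,3,0,0,1 for degrees 0…9.
(1 + y + 3y^2) has coefficients 1,1,3,0,0,0,0,0,0,0,0,0,0 for degrees 0…12.
Multiplying by (1 - y^5 + y^6) gives running coefficients 1,1,3,0,0,-1,0,-2,3,0,0,0,0 for degrees 0…12.
Finally multiplying by (1 + y^2)^3, the product of all factors after the first has coefficients 1,1,6,3,12,2,10,-4,6,-9,9,-7,9 for degrees 0…12.
[y^12] = 1·9 + 3·(-9) + 3·10 + 1·3 = 15.

15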